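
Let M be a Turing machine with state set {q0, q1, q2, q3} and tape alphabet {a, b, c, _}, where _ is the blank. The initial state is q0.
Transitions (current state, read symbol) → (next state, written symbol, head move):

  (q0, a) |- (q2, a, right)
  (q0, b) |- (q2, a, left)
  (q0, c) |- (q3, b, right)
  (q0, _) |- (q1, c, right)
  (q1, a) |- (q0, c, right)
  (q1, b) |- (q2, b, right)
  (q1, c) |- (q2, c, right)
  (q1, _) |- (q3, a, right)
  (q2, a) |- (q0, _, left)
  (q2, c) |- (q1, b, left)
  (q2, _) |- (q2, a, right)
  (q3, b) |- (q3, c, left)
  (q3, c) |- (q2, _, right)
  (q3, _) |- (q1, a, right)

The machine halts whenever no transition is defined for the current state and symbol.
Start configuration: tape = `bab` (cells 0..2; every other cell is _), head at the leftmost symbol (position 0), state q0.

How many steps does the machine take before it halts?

q0 | _[b]ab   read b → write a, move left, go to q2
q2 | [_]aab   read _ → write a, move right, go to q2
q2 | a[a]ab   read a → write _, move left, go to q0
q0 | [a]_ab   read a → write a, move right, go to q2
q2 | a[_]ab   read _ → write a, move right, go to q2
q2 | aa[a]b   read a → write _, move left, go to q0
q0 | a[a]_b   read a → write a, move right, go to q2
q2 | aa[_]b   read _ → write a, move right, go to q2
q2 | aaa[b]
M halts after 8 transitions.

8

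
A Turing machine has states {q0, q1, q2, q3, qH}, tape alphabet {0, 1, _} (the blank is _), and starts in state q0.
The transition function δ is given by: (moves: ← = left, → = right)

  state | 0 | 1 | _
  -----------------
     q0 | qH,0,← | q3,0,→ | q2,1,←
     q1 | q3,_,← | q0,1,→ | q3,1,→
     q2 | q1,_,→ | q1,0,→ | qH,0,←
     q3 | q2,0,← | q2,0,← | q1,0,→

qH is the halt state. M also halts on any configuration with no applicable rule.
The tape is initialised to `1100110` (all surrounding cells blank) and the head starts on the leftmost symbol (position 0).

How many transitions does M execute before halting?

37

state=q0 head=0 tape=[1]100110   (q0,1)→(q3,0,→)
state=q3 head=1 tape=0[1]00110   (q3,1)→(q2,0,←)
state=q2 head=0 tape=[0]000110   (q2,0)→(q1,_,→)
state=q1 head=1 tape=_[0]00110   (q1,0)→(q3,_,←)
state=q3 head=0 tape=[_]_00110   (q3,_)→(q1,0,→)
state=q1 head=1 tape=0[_]00110   (q1,_)→(q3,1,→)
state=q3 head=2 tape=01[0]0110   (q3,0)→(q2,0,←)
state=q2 head=1 tape=0[1]00110   (q2,1)→(q1,0,→)
state=q1 head=2 tape=00[0]0110   (q1,0)→(q3,_,←)
state=q3 head=1 tape=0[0]_0110   (q3,0)→(q2,0,←)
state=q2 head=0 tape=[0]0_0110   (q2,0)→(q1,_,→)
state=q1 head=1 tape=_[0]_0110   (q1,0)→(q3,_,←)
state=q3 head=0 tape=[_]__0110   (q3,_)→(q1,0,→)
state=q1 head=1 tape=0[_]_0110   (q1,_)→(q3,1,→)
state=q3 head=2 tape=01[_]0110   (q3,_)→(q1,0,→)
state=q1 head=3 tape=010[0]110   (q1,0)→(q3,_,←)
state=q3 head=2 tape=01[0]_110   (q3,0)→(q2,0,←)
state=q2 head=1 tape=0[1]0_110   (q2,1)→(q1,0,→)
state=q1 head=2 tape=00[0]_110   (q1,0)→(q3,_,←)
state=q3 head=1 tape=0[0]__110   (q3,0)→(q2,0,←)
state=q2 head=0 tape=[0]0__110   (q2,0)→(q1,_,→)
state=q1 head=1 tape=_[0]__110   (q1,0)→(q3,_,←)
state=q3 head=0 tape=[_]___110   (q3,_)→(q1,0,→)
state=q1 head=1 tape=0[_]__110   (q1,_)→(q3,1,→)
state=q3 head=2 tape=01[_]_110   (q3,_)→(q1,0,→)
state=q1 head=3 tape=010[_]110   (q1,_)→(q3,1,→)
state=q3 head=4 tape=0101[1]10   (q3,1)→(q2,0,←)
state=q2 head=3 tape=010[1]010   (q2,1)→(q1,0,→)
state=q1 head=4 tape=0100[0]10   (q1,0)→(q3,_,←)
state=q3 head=3 tape=010[0]_10   (q3,0)→(q2,0,←)
state=q2 head=2 tape=01[0]0_10   (q2,0)→(q1,_,→)
state=q1 head=3 tape=01_[0]_10   (q1,0)→(q3,_,←)
state=q3 head=2 tape=01[_]__10   (q3,_)→(q1,0,→)
state=q1 head=3 tape=010[_]_10   (q1,_)→(q3,1,→)
state=q3 head=4 tape=0101[_]10   (q3,_)→(q1,0,→)
state=q1 head=5 tape=01010[1]0   (q1,1)→(q0,1,→)
state=q0 head=6 tape=010101[0]   (q0,0)→(qH,0,←)
state=qH head=5 tape=01010[1]0
M halts after 37 transitions.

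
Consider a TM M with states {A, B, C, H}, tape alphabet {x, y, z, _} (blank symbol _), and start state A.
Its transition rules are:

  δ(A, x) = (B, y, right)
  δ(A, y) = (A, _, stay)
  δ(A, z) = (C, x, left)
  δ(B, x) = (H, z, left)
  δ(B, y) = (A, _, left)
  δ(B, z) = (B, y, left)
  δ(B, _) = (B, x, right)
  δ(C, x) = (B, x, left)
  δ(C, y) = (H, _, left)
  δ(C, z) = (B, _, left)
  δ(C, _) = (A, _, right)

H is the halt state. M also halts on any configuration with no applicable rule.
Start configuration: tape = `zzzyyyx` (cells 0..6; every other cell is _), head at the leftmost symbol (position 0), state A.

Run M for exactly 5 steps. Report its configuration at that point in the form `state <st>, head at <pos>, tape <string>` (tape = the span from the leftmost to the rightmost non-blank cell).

A | _[z]zzyyyx   read z → write x, move left, go to C
C | [_]xzzyyyx   read _ → write _, move right, go to A
A | _[x]zzyyyx   read x → write y, move right, go to B
B | _y[z]zyyyx   read z → write y, move left, go to B
B | _[y]yzyyyx   read y → write _, move left, go to A
A | [_]_yzyyyx
After 5 steps: state A, head at -1, tape yzyyyx.

state A, head at -1, tape yzyyyx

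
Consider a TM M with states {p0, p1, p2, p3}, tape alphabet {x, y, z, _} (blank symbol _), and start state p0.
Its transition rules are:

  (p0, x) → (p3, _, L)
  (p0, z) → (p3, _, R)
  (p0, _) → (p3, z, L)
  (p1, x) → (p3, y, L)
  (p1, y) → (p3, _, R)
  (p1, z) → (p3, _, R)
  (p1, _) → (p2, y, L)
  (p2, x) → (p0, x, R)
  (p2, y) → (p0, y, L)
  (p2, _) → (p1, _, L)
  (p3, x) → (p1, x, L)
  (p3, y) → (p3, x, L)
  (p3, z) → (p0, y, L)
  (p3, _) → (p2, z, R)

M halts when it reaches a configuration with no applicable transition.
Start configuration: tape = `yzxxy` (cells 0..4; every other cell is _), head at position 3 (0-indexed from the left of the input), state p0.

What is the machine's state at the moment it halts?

p0 | __yzx[x]y   read x → write _, move L, go to p3
p3 | __yz[x]_y   read x → write x, move L, go to p1
p1 | __y[z]x_y   read z → write _, move R, go to p3
p3 | __y_[x]_y   read x → write x, move L, go to p1
p1 | __y[_]x_y   read _ → write y, move L, go to p2
p2 | __[y]yx_y   read y → write y, move L, go to p0
p0 | _[_]yyx_y   read _ → write z, move L, go to p3
p3 | [_]zyyx_y   read _ → write z, move R, go to p2
p2 | z[z]yyx_y
No transition is defined for (p2, z); M halts in state p2.

p2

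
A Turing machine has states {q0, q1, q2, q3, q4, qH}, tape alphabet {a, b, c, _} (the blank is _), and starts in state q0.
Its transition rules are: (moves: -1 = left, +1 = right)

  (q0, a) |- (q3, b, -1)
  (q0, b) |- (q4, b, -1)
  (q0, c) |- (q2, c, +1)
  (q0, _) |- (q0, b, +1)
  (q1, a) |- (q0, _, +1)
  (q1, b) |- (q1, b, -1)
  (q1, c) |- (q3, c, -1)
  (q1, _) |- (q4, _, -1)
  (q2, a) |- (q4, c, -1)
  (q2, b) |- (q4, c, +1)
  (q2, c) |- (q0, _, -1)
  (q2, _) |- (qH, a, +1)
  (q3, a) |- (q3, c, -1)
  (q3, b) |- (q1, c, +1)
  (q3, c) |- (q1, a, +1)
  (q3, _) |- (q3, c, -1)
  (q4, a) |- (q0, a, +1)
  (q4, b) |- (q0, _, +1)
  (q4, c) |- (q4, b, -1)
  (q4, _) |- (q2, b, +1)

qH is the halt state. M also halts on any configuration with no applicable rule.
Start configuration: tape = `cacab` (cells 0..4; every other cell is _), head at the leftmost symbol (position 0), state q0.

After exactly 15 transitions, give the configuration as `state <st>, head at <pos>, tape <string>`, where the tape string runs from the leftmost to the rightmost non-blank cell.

state q4, head at 1, tape bc_bcb

q0 | _[c]acab   read c → write c, move +1, go to q2
q2 | _c[a]cab   read a → write c, move -1, go to q4
q4 | _[c]ccab   read c → write b, move -1, go to q4
q4 | [_]bccab   read _ → write b, move +1, go to q2
q2 | b[b]ccab   read b → write c, move +1, go to q4
q4 | bc[c]cab   read c → write b, move -1, go to q4
q4 | b[c]bcab   read c → write b, move -1, go to q4
q4 | [b]bbcab   read b → write _, move +1, go to q0
q0 | _[b]bcab   read b → write b, move -1, go to q4
q4 | [_]bbcab   read _ → write b, move +1, go to q2
q2 | b[b]bcab   read b → write c, move +1, go to q4
q4 | bc[b]cab   read b → write _, move +1, go to q0
q0 | bc_[c]ab   read c → write c, move +1, go to q2
q2 | bc_c[a]b   read a → write c, move -1, go to q4
q4 | bc_[c]cb   read c → write b, move -1, go to q4
q4 | bc[_]bcb
After 15 steps: state q4, head at 1, tape bc_bcb.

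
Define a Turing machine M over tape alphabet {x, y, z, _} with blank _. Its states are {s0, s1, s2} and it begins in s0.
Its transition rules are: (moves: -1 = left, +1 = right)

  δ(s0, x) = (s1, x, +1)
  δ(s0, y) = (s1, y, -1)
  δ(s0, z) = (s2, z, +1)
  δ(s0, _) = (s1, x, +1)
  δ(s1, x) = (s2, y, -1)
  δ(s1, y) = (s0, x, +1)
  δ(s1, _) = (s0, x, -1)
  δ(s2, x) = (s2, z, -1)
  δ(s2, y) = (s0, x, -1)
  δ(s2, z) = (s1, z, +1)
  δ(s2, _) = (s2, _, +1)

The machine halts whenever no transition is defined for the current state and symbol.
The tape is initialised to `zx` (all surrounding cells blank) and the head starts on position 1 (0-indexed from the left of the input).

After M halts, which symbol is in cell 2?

y

s0 | z[x]_   read x → write x, move +1, go to s1
s1 | zx[_]   read _ → write x, move -1, go to s0
s0 | z[x]x   read x → write x, move +1, go to s1
s1 | zx[x]   read x → write y, move -1, go to s2
s2 | z[x]y   read x → write z, move -1, go to s2
s2 | [z]zy   read z → write z, move +1, go to s1
s1 | z[z]y
Cell 2 holds y when M halts.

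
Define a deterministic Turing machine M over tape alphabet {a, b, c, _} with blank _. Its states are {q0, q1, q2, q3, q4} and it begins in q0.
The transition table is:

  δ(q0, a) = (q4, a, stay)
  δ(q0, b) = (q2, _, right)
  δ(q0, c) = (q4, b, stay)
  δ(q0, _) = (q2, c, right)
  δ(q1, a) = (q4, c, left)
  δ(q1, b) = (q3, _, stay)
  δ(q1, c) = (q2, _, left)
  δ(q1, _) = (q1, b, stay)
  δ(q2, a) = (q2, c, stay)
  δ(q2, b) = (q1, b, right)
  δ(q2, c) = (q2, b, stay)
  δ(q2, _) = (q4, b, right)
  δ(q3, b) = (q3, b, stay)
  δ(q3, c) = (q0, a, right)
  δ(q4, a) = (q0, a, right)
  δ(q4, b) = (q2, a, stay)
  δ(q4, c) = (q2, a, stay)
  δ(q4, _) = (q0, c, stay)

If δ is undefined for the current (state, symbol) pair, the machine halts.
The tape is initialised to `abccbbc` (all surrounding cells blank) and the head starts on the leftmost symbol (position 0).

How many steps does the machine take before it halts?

q0 | [a]bccbbc   read a → write a, move stay, go to q4
q4 | [a]bccbbc   read a → write a, move right, go to q0
q0 | a[b]ccbbc   read b → write _, move right, go to q2
q2 | a_[c]cbbc   read c → write b, move stay, go to q2
q2 | a_[b]cbbc   read b → write b, move right, go to q1
q1 | a_b[c]bbc   read c → write _, move left, go to q2
q2 | a_[b]_bbc   read b → write b, move right, go to q1
q1 | a_b[_]bbc   read _ → write b, move stay, go to q1
q1 | a_b[b]bbc   read b → write _, move stay, go to q3
q3 | a_b[_]bbc
M halts after 9 transitions.

9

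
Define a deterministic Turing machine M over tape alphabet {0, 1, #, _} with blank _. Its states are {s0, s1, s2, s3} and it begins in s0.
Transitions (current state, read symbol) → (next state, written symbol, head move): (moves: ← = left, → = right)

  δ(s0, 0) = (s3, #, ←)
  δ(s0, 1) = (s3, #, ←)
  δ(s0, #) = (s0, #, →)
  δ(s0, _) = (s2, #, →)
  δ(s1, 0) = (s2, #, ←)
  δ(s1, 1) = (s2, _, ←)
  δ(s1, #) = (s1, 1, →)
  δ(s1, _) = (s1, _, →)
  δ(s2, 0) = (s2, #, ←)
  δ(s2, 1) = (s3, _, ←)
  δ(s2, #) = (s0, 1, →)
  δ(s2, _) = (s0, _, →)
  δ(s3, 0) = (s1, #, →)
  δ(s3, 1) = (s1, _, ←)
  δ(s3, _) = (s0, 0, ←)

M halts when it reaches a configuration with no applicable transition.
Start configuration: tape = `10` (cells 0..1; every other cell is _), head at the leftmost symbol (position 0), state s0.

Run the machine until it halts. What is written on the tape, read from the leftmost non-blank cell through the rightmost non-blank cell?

1###

s0 | __[1]0   read 1 → write #, move ←, go to s3
s3 | _[_]#0   read _ → write 0, move ←, go to s0
s0 | [_]0#0   read _ → write #, move →, go to s2
s2 | #[0]#0   read 0 → write #, move ←, go to s2
s2 | [#]##0   read # → write 1, move →, go to s0
s0 | 1[#]#0   read # → write #, move →, go to s0
s0 | 1#[#]0   read # → write #, move →, go to s0
s0 | 1##[0]   read 0 → write #, move ←, go to s3
s3 | 1#[#]#
The non-blank tape span at halt is 1###.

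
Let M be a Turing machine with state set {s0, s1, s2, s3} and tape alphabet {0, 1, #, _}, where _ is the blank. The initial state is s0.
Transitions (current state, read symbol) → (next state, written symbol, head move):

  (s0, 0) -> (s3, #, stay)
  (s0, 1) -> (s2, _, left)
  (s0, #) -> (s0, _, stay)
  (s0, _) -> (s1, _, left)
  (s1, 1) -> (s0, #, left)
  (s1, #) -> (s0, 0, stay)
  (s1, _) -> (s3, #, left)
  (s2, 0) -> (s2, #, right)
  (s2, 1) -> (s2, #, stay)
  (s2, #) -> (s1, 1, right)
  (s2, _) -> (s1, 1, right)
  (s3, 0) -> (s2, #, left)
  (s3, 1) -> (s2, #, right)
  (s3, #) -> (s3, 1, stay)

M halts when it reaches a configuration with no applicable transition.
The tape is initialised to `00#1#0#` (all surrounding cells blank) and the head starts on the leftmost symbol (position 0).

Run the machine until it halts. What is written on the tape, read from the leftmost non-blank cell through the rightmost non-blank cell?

s0 | [0]0#1#0#   read 0 → write #, move stay, go to s3
s3 | [#]0#1#0#   read # → write 1, move stay, go to s3
s3 | [1]0#1#0#   read 1 → write #, move right, go to s2
s2 | #[0]#1#0#   read 0 → write #, move right, go to s2
s2 | ##[#]1#0#   read # → write 1, move right, go to s1
s1 | ##1[1]#0#   read 1 → write #, move left, go to s0
s0 | ##[1]##0#   read 1 → write _, move left, go to s2
s2 | #[#]_##0#   read # → write 1, move right, go to s1
s1 | #1[_]##0#   read _ → write #, move left, go to s3
s3 | #[1]###0#   read 1 → write #, move right, go to s2
s2 | ##[#]##0#   read # → write 1, move right, go to s1
s1 | ##1[#]#0#   read # → write 0, move stay, go to s0
s0 | ##1[0]#0#   read 0 → write #, move stay, go to s3
s3 | ##1[#]#0#   read # → write 1, move stay, go to s3
s3 | ##1[1]#0#   read 1 → write #, move right, go to s2
s2 | ##1#[#]0#   read # → write 1, move right, go to s1
s1 | ##1#1[0]#
The non-blank tape span at halt is ##1#10#.

##1#10#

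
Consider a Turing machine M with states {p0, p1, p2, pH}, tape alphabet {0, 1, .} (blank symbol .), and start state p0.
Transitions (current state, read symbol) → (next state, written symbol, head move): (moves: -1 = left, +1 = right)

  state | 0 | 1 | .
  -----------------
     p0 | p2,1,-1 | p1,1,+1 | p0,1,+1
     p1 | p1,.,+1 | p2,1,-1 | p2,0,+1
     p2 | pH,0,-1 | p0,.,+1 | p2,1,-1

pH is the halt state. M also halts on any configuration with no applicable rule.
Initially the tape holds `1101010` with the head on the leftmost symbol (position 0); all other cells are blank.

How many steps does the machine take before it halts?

24

p0 | [1]101010..   read 1 → write 1, move +1, go to p1
p1 | 1[1]01010..   read 1 → write 1, move -1, go to p2
p2 | [1]101010..   read 1 → write ., move +1, go to p0
p0 | .[1]01010..   read 1 → write 1, move +1, go to p1
p1 | .1[0]1010..   read 0 → write ., move +1, go to p1
p1 | .1.[1]010..   read 1 → write 1, move -1, go to p2
p2 | .1[.]1010..   read . → write 1, move -1, go to p2
p2 | .[1]11010..   read 1 → write ., move +1, go to p0
p0 | ..[1]1010..   read 1 → write 1, move +1, go to p1
p1 | ..1[1]010..   read 1 → write 1, move -1, go to p2
p2 | ..[1]1010..   read 1 → write ., move +1, go to p0
p0 | ...[1]010..   read 1 → write 1, move +1, go to p1
p1 | ...1[0]10..   read 0 → write ., move +1, go to p1
p1 | ...1.[1]0..   read 1 → write 1, move -1, go to p2
p2 | ...1[.]10..   read . → write 1, move -1, go to p2
p2 | ...[1]110..   read 1 → write ., move +1, go to p0
p0 | ....[1]10..   read 1 → write 1, move +1, go to p1
p1 | ....1[1]0..   read 1 → write 1, move -1, go to p2
p2 | ....[1]10..   read 1 → write ., move +1, go to p0
p0 | .....[1]0..   read 1 → write 1, move +1, go to p1
p1 | .....1[0]..   read 0 → write ., move +1, go to p1
p1 | .....1.[.].   read . → write 0, move +1, go to p2
p2 | .....1.0[.]   read . → write 1, move -1, go to p2
p2 | .....1.[0]1   read 0 → write 0, move -1, go to pH
pH | .....1[.]01
M halts after 24 transitions.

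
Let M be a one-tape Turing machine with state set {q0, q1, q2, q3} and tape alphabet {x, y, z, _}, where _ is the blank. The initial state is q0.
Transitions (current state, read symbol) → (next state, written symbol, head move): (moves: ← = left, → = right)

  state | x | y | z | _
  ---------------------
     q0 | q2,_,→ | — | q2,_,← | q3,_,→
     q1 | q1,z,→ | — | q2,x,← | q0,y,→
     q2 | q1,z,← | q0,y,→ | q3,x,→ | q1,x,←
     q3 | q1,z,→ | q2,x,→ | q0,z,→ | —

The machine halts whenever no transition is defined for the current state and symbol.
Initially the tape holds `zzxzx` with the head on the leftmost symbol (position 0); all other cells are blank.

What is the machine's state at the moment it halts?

q3

q0 | __[z]zxzx___   read z → write _, move ←, go to q2
q2 | _[_]_zxzx___   read _ → write x, move ←, go to q1
q1 | [_]x_zxzx___   read _ → write y, move →, go to q0
q0 | y[x]_zxzx___   read x → write _, move →, go to q2
q2 | y_[_]zxzx___   read _ → write x, move ←, go to q1
q1 | y[_]xzxzx___   read _ → write y, move →, go to q0
q0 | yy[x]zxzx___   read x → write _, move →, go to q2
q2 | yy_[z]xzx___   read z → write x, move →, go to q3
q3 | yy_x[x]zx___   read x → write z, move →, go to q1
q1 | yy_xz[z]x___   read z → write x, move ←, go to q2
q2 | yy_x[z]xx___   read z → write x, move →, go to q3
q3 | yy_xx[x]x___   read x → write z, move →, go to q1
q1 | yy_xxz[x]___   read x → write z, move →, go to q1
q1 | yy_xxzz[_]__   read _ → write y, move →, go to q0
q0 | yy_xxzzy[_]_   read _ → write _, move →, go to q3
q3 | yy_xxzzy_[_]
No transition is defined for (q3, _); M halts in state q3.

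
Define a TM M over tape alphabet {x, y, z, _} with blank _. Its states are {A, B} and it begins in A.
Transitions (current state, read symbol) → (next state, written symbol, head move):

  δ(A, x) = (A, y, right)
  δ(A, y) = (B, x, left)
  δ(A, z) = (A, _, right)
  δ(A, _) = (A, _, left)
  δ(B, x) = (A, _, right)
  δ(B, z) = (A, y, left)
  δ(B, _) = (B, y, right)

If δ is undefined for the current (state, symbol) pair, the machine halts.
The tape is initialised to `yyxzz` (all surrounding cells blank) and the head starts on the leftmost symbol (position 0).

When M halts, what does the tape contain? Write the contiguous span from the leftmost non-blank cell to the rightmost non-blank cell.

yyx

state=A head=0 tape=_[y]yxzz_   (A,y)→(B,x,left)
state=B head=-1 tape=[_]xyxzz_   (B,_)→(B,y,right)
state=B head=0 tape=y[x]yxzz_   (B,x)→(A,_,right)
state=A head=1 tape=y_[y]xzz_   (A,y)→(B,x,left)
state=B head=0 tape=y[_]xxzz_   (B,_)→(B,y,right)
state=B head=1 tape=yy[x]xzz_   (B,x)→(A,_,right)
state=A head=2 tape=yy_[x]zz_   (A,x)→(A,y,right)
state=A head=3 tape=yy_y[z]z_   (A,z)→(A,_,right)
state=A head=4 tape=yy_y_[z]_   (A,z)→(A,_,right)
state=A head=5 tape=yy_y__[_]   (A,_)→(A,_,left)
state=A head=4 tape=yy_y_[_]_   (A,_)→(A,_,left)
state=A head=3 tape=yy_y[_]__   (A,_)→(A,_,left)
state=A head=2 tape=yy_[y]___   (A,y)→(B,x,left)
state=B head=1 tape=yy[_]x___   (B,_)→(B,y,right)
state=B head=2 tape=yyy[x]___   (B,x)→(A,_,right)
state=A head=3 tape=yyy_[_]__   (A,_)→(A,_,left)
state=A head=2 tape=yyy[_]___   (A,_)→(A,_,left)
state=A head=1 tape=yy[y]____   (A,y)→(B,x,left)
state=B head=0 tape=y[y]x____
The non-blank tape span at halt is yyx.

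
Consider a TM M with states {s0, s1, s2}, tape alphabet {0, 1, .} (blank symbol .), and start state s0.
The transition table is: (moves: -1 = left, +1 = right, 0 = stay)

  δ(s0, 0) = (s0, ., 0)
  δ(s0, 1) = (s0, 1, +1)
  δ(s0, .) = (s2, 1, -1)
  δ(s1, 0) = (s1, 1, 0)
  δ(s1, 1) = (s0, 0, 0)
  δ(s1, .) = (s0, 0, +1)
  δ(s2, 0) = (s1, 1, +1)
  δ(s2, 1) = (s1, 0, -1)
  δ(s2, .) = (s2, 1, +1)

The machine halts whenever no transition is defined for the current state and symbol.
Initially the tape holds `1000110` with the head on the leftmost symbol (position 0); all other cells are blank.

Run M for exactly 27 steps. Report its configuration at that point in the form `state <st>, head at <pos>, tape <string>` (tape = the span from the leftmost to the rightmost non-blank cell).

state s2, head at -3, tape 1111100110

s0 | ...[1]000110   read 1 → write 1, move +1, go to s0
s0 | ...1[0]00110   read 0 → write ., move 0, go to s0
s0 | ...1[.]00110   read . → write 1, move -1, go to s2
s2 | ...[1]100110   read 1 → write 0, move -1, go to s1
s1 | ..[.]0100110   read . → write 0, move +1, go to s0
s0 | ..0[0]100110   read 0 → write ., move 0, go to s0
s0 | ..0[.]100110   read . → write 1, move -1, go to s2
s2 | ..[0]1100110   read 0 → write 1, move +1, go to s1
s1 | ..1[1]100110   read 1 → write 0, move 0, go to s0
s0 | ..1[0]100110   read 0 → write ., move 0, go to s0
s0 | ..1[.]100110   read . → write 1, move -1, go to s2
s2 | ..[1]1100110   read 1 → write 0, move -1, go to s1
s1 | .[.]01100110   read . → write 0, move +1, go to s0
s0 | .0[0]1100110   read 0 → write ., move 0, go to s0
s0 | .0[.]1100110   read . → write 1, move -1, go to s2
s2 | .[0]11100110   read 0 → write 1, move +1, go to s1
s1 | .1[1]1100110   read 1 → write 0, move 0, go to s0
s0 | .1[0]1100110   read 0 → write ., move 0, go to s0
s0 | .1[.]1100110   read . → write 1, move -1, go to s2
s2 | .[1]11100110   read 1 → write 0, move -1, go to s1
s1 | [.]011100110   read . → write 0, move +1, go to s0
s0 | 0[0]11100110   read 0 → write ., move 0, go to s0
s0 | 0[.]11100110   read . → write 1, move -1, go to s2
s2 | [0]111100110   read 0 → write 1, move +1, go to s1
s1 | 1[1]11100110   read 1 → write 0, move 0, go to s0
s0 | 1[0]11100110   read 0 → write ., move 0, go to s0
s0 | 1[.]11100110   read . → write 1, move -1, go to s2
s2 | [1]111100110
After 27 steps: state s2, head at -3, tape 1111100110.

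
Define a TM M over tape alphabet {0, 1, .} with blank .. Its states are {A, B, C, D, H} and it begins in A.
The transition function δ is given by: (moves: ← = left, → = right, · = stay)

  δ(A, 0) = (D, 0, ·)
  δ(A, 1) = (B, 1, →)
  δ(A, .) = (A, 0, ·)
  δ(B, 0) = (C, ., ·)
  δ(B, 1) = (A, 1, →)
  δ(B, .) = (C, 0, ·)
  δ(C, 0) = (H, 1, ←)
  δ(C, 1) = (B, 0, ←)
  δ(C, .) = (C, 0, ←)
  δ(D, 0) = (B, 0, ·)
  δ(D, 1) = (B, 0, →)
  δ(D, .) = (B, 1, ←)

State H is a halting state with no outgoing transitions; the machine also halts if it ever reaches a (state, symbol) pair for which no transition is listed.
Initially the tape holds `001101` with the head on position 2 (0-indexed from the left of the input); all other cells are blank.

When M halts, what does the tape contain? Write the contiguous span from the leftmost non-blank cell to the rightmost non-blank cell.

A | .00[1]101   read 1 → write 1, move →, go to B
B | .001[1]01   read 1 → write 1, move →, go to A
A | .0011[0]1   read 0 → write 0, move ·, go to D
D | .0011[0]1   read 0 → write 0, move ·, go to B
B | .0011[0]1   read 0 → write ., move ·, go to C
C | .0011[.]1   read . → write 0, move ←, go to C
C | .001[1]01   read 1 → write 0, move ←, go to B
B | .00[1]001   read 1 → write 1, move →, go to A
A | .001[0]01   read 0 → write 0, move ·, go to D
D | .001[0]01   read 0 → write 0, move ·, go to B
B | .001[0]01   read 0 → write ., move ·, go to C
C | .001[.]01   read . → write 0, move ←, go to C
C | .00[1]001   read 1 → write 0, move ←, go to B
B | .0[0]0001   read 0 → write ., move ·, go to C
C | .0[.]0001   read . → write 0, move ←, go to C
C | .[0]00001   read 0 → write 1, move ←, go to H
H | [.]100001
The non-blank tape span at halt is 100001.

100001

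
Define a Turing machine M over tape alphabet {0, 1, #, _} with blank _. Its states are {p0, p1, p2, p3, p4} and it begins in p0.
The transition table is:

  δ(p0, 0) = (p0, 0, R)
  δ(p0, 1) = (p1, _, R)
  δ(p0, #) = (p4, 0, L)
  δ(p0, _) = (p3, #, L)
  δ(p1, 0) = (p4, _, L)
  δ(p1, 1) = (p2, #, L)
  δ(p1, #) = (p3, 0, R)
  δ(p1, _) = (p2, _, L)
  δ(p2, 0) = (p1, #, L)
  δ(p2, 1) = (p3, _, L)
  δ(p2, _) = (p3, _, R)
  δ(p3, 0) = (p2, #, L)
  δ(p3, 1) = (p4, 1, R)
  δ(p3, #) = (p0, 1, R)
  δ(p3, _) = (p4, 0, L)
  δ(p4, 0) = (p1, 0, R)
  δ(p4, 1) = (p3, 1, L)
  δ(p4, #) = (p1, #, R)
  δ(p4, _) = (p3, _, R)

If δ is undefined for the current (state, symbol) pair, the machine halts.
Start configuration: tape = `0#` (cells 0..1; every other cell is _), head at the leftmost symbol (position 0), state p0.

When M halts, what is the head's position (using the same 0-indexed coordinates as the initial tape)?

1

p0 | ___[0]#_   read 0 → write 0, move R, go to p0
p0 | ___0[#]_   read # → write 0, move L, go to p4
p4 | ___[0]0_   read 0 → write 0, move R, go to p1
p1 | ___0[0]_   read 0 → write _, move L, go to p4
p4 | ___[0]__   read 0 → write 0, move R, go to p1
p1 | ___0[_]_   read _ → write _, move L, go to p2
p2 | ___[0]__   read 0 → write #, move L, go to p1
p1 | __[_]#__   read _ → write _, move L, go to p2
p2 | _[_]_#__   read _ → write _, move R, go to p3
p3 | __[_]#__   read _ → write 0, move L, go to p4
p4 | _[_]0#__   read _ → write _, move R, go to p3
p3 | __[0]#__   read 0 → write #, move L, go to p2
p2 | _[_]##__   read _ → write _, move R, go to p3
p3 | __[#]#__   read # → write 1, move R, go to p0
p0 | __1[#]__   read # → write 0, move L, go to p4
p4 | __[1]0__   read 1 → write 1, move L, go to p3
p3 | _[_]10__   read _ → write 0, move L, go to p4
p4 | [_]010__   read _ → write _, move R, go to p3
p3 | _[0]10__   read 0 → write #, move L, go to p2
p2 | [_]#10__   read _ → write _, move R, go to p3
p3 | _[#]10__   read # → write 1, move R, go to p0
p0 | _1[1]0__   read 1 → write _, move R, go to p1
p1 | _1_[0]__   read 0 → write _, move L, go to p4
p4 | _1[_]___   read _ → write _, move R, go to p3
p3 | _1_[_]__   read _ → write 0, move L, go to p4
p4 | _1[_]0__   read _ → write _, move R, go to p3
p3 | _1_[0]__   read 0 → write #, move L, go to p2
p2 | _1[_]#__   read _ → write _, move R, go to p3
p3 | _1_[#]__   read # → write 1, move R, go to p0
p0 | _1_1[_]_   read _ → write #, move L, go to p3
p3 | _1_[1]#_   read 1 → write 1, move R, go to p4
p4 | _1_1[#]_   read # → write #, move R, go to p1
p1 | _1_1#[_]   read _ → write _, move L, go to p2
p2 | _1_1[#]_
At halt the head is at cell 1.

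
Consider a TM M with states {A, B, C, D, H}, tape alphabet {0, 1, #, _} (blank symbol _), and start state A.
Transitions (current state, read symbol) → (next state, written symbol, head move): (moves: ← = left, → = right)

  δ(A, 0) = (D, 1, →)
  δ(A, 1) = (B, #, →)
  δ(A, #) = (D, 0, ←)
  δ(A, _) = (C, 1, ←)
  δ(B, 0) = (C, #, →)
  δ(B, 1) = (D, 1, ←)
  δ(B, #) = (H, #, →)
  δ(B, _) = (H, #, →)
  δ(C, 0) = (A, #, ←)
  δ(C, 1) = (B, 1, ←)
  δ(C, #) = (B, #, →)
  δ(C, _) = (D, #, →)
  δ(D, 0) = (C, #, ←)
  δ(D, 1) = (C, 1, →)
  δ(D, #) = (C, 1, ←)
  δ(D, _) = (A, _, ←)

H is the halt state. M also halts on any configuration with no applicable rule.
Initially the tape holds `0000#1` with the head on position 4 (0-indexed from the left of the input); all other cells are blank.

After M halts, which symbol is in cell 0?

#

A | 0000[#]1   read # → write 0, move ←, go to D
D | 000[0]01   read 0 → write #, move ←, go to C
C | 00[0]#01   read 0 → write #, move ←, go to A
A | 0[0]##01   read 0 → write 1, move →, go to D
D | 01[#]#01   read # → write 1, move ←, go to C
C | 0[1]1#01   read 1 → write 1, move ←, go to B
B | [0]11#01   read 0 → write #, move →, go to C
C | #[1]1#01   read 1 → write 1, move ←, go to B
B | [#]11#01   read # → write #, move →, go to H
H | #[1]1#01
Cell 0 holds # when M halts.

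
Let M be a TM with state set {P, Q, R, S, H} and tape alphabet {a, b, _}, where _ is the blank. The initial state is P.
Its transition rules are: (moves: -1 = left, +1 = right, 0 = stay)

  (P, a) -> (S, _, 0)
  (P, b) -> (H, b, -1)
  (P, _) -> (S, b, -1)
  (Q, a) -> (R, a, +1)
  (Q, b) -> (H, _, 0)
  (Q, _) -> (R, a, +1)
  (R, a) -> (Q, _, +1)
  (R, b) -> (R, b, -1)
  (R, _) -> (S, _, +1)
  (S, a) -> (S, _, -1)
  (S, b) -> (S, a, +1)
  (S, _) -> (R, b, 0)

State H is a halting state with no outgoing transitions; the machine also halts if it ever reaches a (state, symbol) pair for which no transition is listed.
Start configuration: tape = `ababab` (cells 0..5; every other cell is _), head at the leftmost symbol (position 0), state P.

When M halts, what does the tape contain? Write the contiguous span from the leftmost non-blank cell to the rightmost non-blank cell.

state=P head=0 tape=__[a]babab   (P,a)→(S,_,0)
state=S head=0 tape=__[_]babab   (S,_)→(R,b,0)
state=R head=0 tape=__[b]babab   (R,b)→(R,b,-1)
state=R head=-1 tape=_[_]bbabab   (R,_)→(S,_,+1)
state=S head=0 tape=__[b]babab   (S,b)→(S,a,+1)
state=S head=1 tape=__a[b]abab   (S,b)→(S,a,+1)
state=S head=2 tape=__aa[a]bab   (S,a)→(S,_,-1)
state=S head=1 tape=__a[a]_bab   (S,a)→(S,_,-1)
state=S head=0 tape=__[a]__bab   (S,a)→(S,_,-1)
state=S head=-1 tape=_[_]___bab   (S,_)→(R,b,0)
state=R head=-1 tape=_[b]___bab   (R,b)→(R,b,-1)
state=R head=-2 tape=[_]b___bab   (R,_)→(S,_,+1)
state=S head=-1 tape=_[b]___bab   (S,b)→(S,a,+1)
state=S head=0 tape=_a[_]__bab   (S,_)→(R,b,0)
state=R head=0 tape=_a[b]__bab   (R,b)→(R,b,-1)
state=R head=-1 tape=_[a]b__bab   (R,a)→(Q,_,+1)
state=Q head=0 tape=__[b]__bab   (Q,b)→(H,_,0)
state=H head=0 tape=__[_]__bab
The non-blank tape span at halt is bab.

bab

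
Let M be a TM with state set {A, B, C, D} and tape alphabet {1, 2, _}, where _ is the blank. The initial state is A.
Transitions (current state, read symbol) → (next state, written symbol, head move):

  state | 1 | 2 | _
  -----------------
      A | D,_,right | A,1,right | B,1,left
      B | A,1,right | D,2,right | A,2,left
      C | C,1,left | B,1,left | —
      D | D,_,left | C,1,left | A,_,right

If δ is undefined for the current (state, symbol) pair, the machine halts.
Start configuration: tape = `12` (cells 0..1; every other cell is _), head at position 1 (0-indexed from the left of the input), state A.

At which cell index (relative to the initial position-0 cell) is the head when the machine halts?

A | 1[2]___   read 2 → write 1, move right, go to A
A | 11[_]__   read _ → write 1, move left, go to B
B | 1[1]1__   read 1 → write 1, move right, go to A
A | 11[1]__   read 1 → write _, move right, go to D
D | 11_[_]_   read _ → write _, move right, go to A
A | 11__[_]   read _ → write 1, move left, go to B
B | 11_[_]1   read _ → write 2, move left, go to A
A | 11[_]21   read _ → write 1, move left, go to B
B | 1[1]121   read 1 → write 1, move right, go to A
A | 11[1]21   read 1 → write _, move right, go to D
D | 11_[2]1   read 2 → write 1, move left, go to C
C | 11[_]11
At halt the head is at cell 2.

2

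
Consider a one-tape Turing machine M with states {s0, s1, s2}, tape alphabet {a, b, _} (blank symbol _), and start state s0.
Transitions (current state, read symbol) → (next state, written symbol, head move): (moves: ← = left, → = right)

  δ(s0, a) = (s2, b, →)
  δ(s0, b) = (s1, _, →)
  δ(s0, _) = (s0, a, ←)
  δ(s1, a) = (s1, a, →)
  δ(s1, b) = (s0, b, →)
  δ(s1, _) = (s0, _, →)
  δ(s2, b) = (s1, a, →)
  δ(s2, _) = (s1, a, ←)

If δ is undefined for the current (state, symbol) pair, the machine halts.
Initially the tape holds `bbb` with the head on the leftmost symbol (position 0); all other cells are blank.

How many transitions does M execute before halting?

state=s0 head=0 tape=[b]bb____   (s0,b)→(s1,_,→)
state=s1 head=1 tape=_[b]b____   (s1,b)→(s0,b,→)
state=s0 head=2 tape=_b[b]____   (s0,b)→(s1,_,→)
state=s1 head=3 tape=_b_[_]___   (s1,_)→(s0,_,→)
state=s0 head=4 tape=_b__[_]__   (s0,_)→(s0,a,←)
state=s0 head=3 tape=_b_[_]a__   (s0,_)→(s0,a,←)
state=s0 head=2 tape=_b[_]aa__   (s0,_)→(s0,a,←)
state=s0 head=1 tape=_[b]aaa__   (s0,b)→(s1,_,→)
state=s1 head=2 tape=__[a]aa__   (s1,a)→(s1,a,→)
state=s1 head=3 tape=__a[a]a__   (s1,a)→(s1,a,→)
state=s1 head=4 tape=__aa[a]__   (s1,a)→(s1,a,→)
state=s1 head=5 tape=__aaa[_]_   (s1,_)→(s0,_,→)
state=s0 head=6 tape=__aaa_[_]   (s0,_)→(s0,a,←)
state=s0 head=5 tape=__aaa[_]a   (s0,_)→(s0,a,←)
state=s0 head=4 tape=__aa[a]aa   (s0,a)→(s2,b,→)
state=s2 head=5 tape=__aab[a]a
M halts after 15 transitions.

15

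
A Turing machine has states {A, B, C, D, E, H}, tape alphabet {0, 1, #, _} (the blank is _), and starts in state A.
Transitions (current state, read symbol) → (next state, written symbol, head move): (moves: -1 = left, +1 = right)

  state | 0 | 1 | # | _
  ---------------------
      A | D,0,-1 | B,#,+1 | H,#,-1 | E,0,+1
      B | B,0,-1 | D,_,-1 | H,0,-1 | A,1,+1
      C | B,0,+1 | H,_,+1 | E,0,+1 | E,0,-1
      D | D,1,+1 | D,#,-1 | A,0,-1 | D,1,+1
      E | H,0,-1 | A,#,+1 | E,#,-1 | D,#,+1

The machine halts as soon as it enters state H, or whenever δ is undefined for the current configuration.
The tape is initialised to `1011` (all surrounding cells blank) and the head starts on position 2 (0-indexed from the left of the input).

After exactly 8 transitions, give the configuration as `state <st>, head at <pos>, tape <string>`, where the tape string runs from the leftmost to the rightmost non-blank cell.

state B, head at 0, tape #000

A | _10[1]1   read 1 → write #, move +1, go to B
B | _10#[1]   read 1 → write _, move -1, go to D
D | _10[#]_   read # → write 0, move -1, go to A
A | _1[0]0_   read 0 → write 0, move -1, go to D
D | _[1]00_   read 1 → write #, move -1, go to D
D | [_]#00_   read _ → write 1, move +1, go to D
D | 1[#]00_   read # → write 0, move -1, go to A
A | [1]000_   read 1 → write #, move +1, go to B
B | #[0]00_
After 8 steps: state B, head at 0, tape #000.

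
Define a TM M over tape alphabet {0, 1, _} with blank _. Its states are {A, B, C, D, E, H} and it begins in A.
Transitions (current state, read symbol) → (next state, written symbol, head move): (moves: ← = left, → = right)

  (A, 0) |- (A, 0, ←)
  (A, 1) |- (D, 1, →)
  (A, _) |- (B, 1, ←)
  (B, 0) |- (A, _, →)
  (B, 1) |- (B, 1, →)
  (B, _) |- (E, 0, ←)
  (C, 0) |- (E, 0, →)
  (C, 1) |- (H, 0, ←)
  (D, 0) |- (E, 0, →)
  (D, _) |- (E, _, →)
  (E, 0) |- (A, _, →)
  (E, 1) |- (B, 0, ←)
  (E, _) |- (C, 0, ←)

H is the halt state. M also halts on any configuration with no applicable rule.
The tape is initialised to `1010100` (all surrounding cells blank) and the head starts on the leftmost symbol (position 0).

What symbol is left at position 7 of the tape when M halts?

A | [1]010100___   read 1 → write 1, move →, go to D
D | 1[0]10100___   read 0 → write 0, move →, go to E
E | 10[1]0100___   read 1 → write 0, move ←, go to B
B | 1[0]00100___   read 0 → write _, move →, go to A
A | 1_[0]0100___   read 0 → write 0, move ←, go to A
A | 1[_]00100___   read _ → write 1, move ←, go to B
B | [1]100100___   read 1 → write 1, move →, go to B
B | 1[1]00100___   read 1 → write 1, move →, go to B
B | 11[0]0100___   read 0 → write _, move →, go to A
A | 11_[0]100___   read 0 → write 0, move ←, go to A
A | 11[_]0100___   read _ → write 1, move ←, go to B
B | 1[1]10100___   read 1 → write 1, move →, go to B
B | 11[1]0100___   read 1 → write 1, move →, go to B
B | 111[0]100___   read 0 → write _, move →, go to A
A | 111_[1]00___   read 1 → write 1, move →, go to D
D | 111_1[0]0___   read 0 → write 0, move →, go to E
E | 111_10[0]___   read 0 → write _, move →, go to A
A | 111_10_[_]__   read _ → write 1, move ←, go to B
B | 111_10[_]1__   read _ → write 0, move ←, go to E
E | 111_1[0]01__   read 0 → write _, move →, go to A
A | 111_1_[0]1__   read 0 → write 0, move ←, go to A
A | 111_1[_]01__   read _ → write 1, move ←, go to B
B | 111_[1]101__   read 1 → write 1, move →, go to B
B | 111_1[1]01__   read 1 → write 1, move →, go to B
B | 111_11[0]1__   read 0 → write _, move →, go to A
A | 111_11_[1]__   read 1 → write 1, move →, go to D
D | 111_11_1[_]_   read _ → write _, move →, go to E
E | 111_11_1_[_]   read _ → write 0, move ←, go to C
C | 111_11_1[_]0
Cell 7 holds 1 when M halts.

1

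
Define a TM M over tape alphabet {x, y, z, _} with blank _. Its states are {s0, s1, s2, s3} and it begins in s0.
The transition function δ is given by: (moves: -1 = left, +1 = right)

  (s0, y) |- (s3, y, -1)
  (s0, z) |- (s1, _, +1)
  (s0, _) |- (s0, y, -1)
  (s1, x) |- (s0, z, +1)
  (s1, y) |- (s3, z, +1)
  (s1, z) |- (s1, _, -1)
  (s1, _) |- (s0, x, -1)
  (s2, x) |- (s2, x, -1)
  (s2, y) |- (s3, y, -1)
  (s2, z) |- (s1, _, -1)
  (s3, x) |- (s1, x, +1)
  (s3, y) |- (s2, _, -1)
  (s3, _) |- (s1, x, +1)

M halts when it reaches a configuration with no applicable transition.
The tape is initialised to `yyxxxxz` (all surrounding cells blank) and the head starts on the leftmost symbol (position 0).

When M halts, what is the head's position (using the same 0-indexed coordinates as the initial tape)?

s0 | _[y]yxxxxz   read y → write y, move -1, go to s3
s3 | [_]yyxxxxz   read _ → write x, move +1, go to s1
s1 | x[y]yxxxxz   read y → write z, move +1, go to s3
s3 | xz[y]xxxxz   read y → write _, move -1, go to s2
s2 | x[z]_xxxxz   read z → write _, move -1, go to s1
s1 | [x]__xxxxz   read x → write z, move +1, go to s0
s0 | z[_]_xxxxz   read _ → write y, move -1, go to s0
s0 | [z]y_xxxxz   read z → write _, move +1, go to s1
s1 | _[y]_xxxxz   read y → write z, move +1, go to s3
s3 | _z[_]xxxxz   read _ → write x, move +1, go to s1
s1 | _zx[x]xxxz   read x → write z, move +1, go to s0
s0 | _zxz[x]xxz
At halt the head is at cell 3.

3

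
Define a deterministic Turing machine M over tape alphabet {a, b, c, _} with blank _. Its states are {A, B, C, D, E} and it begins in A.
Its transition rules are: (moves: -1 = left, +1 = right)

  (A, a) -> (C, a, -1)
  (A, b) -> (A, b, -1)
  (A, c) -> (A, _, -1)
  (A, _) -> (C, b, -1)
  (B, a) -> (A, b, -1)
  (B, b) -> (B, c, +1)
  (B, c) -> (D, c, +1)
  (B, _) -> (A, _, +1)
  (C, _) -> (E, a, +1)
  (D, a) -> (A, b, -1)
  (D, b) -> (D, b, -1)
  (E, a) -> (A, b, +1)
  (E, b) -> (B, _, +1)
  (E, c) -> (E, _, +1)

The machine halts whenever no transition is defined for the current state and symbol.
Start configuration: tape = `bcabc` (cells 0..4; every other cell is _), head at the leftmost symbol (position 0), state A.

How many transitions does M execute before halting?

10

state=A head=0 tape=__[b]cabc   (A,b)→(A,b,-1)
state=A head=-1 tape=_[_]bcabc   (A,_)→(C,b,-1)
state=C head=-2 tape=[_]bbcabc   (C,_)→(E,a,+1)
state=E head=-1 tape=a[b]bcabc   (E,b)→(B,_,+1)
state=B head=0 tape=a_[b]cabc   (B,b)→(B,c,+1)
state=B head=1 tape=a_c[c]abc   (B,c)→(D,c,+1)
state=D head=2 tape=a_cc[a]bc   (D,a)→(A,b,-1)
state=A head=1 tape=a_c[c]bbc   (A,c)→(A,_,-1)
state=A head=0 tape=a_[c]_bbc   (A,c)→(A,_,-1)
state=A head=-1 tape=a[_]__bbc   (A,_)→(C,b,-1)
state=C head=-2 tape=[a]b__bbc
M halts after 10 transitions.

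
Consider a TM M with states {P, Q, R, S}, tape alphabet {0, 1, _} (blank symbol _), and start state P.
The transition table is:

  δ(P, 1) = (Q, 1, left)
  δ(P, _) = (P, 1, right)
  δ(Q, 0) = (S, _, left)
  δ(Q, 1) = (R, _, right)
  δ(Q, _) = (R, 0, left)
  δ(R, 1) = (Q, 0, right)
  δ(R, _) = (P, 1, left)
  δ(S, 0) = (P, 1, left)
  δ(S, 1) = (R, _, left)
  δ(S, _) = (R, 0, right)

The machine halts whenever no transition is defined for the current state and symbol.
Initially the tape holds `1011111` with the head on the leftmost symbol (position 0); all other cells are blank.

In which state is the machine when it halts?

P | ___[1]011111   read 1 → write 1, move left, go to Q
Q | __[_]1011111   read _ → write 0, move left, go to R
R | _[_]01011111   read _ → write 1, move left, go to P
P | [_]101011111   read _ → write 1, move right, go to P
P | 1[1]01011111   read 1 → write 1, move left, go to Q
Q | [1]101011111   read 1 → write _, move right, go to R
R | _[1]01011111   read 1 → write 0, move right, go to Q
Q | _0[0]1011111   read 0 → write _, move left, go to S
S | _[0]_1011111   read 0 → write 1, move left, go to P
P | [_]1_1011111   read _ → write 1, move right, go to P
P | 1[1]_1011111   read 1 → write 1, move left, go to Q
Q | [1]1_1011111   read 1 → write _, move right, go to R
R | _[1]_1011111   read 1 → write 0, move right, go to Q
Q | _0[_]1011111   read _ → write 0, move left, go to R
R | _[0]01011111
No transition is defined for (R, 0); M halts in state R.

R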